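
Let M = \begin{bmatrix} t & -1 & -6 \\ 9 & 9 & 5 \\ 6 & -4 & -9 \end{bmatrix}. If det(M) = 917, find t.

Expanding along the column containing t, det(M) is linear in t: det(M) = (-61)·t + (429).
Set (-61)·t + (429) = 917  ⇒  (-61)·t = 488  ⇒  t = -8.

-8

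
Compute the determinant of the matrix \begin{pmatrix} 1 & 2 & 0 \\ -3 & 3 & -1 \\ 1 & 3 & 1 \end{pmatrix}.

Expand along row 1:
  + 1 · |3 -1; 3 1| = 1·(3 − (-3)) = 6
  − 2 · |-3 -1; 1 1| = −2·(-3 − (-1)) = 4
Sum: (6) + (4) = 10

10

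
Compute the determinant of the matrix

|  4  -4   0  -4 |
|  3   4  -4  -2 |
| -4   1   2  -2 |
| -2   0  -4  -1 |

-824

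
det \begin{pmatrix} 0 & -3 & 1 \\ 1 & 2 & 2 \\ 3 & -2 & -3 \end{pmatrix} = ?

The determinant is -35.

Expand along row 1:
  − (-3) · |1 2; 3 -3| = −(-3)·(-3 − 6) = -27
  + 1 · |1 2; 3 -2| = 1·(-2 − 6) = -8
Sum: (-27) + (-8) = -35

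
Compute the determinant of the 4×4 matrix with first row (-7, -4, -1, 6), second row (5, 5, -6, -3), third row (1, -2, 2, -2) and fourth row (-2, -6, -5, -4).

Expand along row 1:
  + (-7) · M_11   where M_11 = det([5 -6 -3; -2 2 -2; -6 -5 -4]) = -180
  − (-4) · M_12   where M_12 = det([5 -6 -3; 1 2 -2; -2 -5 -4]) = -135
  + (-1) · M_13   where M_13 = det([5 5 -3; 1 -2 -2; -2 -6 -4]) = 50
  − (6) · M_14   where M_14 = det([5 5 -6; 1 -2 2; -2 -6 -5]) = 175
det = (+1)·(-7)·(-180) + (-1)·(-4)·(-135) + (+1)·(-1)·(50) + (-1)·(6)·(175) = -380

-380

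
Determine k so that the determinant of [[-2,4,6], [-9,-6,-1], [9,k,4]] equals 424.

k = 1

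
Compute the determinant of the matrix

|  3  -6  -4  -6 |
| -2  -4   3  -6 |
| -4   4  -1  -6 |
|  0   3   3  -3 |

Expand along row 4 (it has 1 zero):
  + (3) · M_42   where M_42 = det([3 -4 -6; -2 3 -6; -4 -1 -6]) = -204
  − (3) · M_43   where M_43 = det([3 -6 -6; -2 -4 -6; -4 4 -6]) = 216
  + (-3) · M_44   where M_44 = det([3 -6 -4; -2 -4 3; -4 4 -1]) = 156
det = (+1)·(3)·(-204) + (-1)·(3)·(216) + (+1)·(-3)·(156) = -1728

The determinant is -1728.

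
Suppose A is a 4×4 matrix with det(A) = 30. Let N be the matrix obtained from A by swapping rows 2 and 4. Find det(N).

-30

Swapping two rows multiplies the determinant by −1.
det(N) = (-1)·(30) = -30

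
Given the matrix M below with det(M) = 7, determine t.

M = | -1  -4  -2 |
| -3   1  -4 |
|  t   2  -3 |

t = -2

Expanding along the column containing t, det(M) is linear in t: det(M) = (18)·t + (43).
Set (18)·t + (43) = 7  ⇒  (18)·t = -36  ⇒  t = -2.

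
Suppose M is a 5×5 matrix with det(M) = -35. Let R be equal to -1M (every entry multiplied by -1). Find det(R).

For a 5×5 matrix, det(-1M) = (-1)^5·det(M) = -1·det(M).
det(R) = (-1)·(-35) = 35

35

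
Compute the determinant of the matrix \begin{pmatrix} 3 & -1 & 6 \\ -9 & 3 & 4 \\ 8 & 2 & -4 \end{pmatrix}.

The determinant is -308.

Expand along row 1:
  + 3 · |3 4; 2 -4| = 3·(-12 − 8) = -60
  − (-1) · |-9 4; 8 -4| = −(-1)·(36 − 32) = 4
  + 6 · |-9 3; 8 2| = 6·(-18 − 24) = -252
Sum: (-60) + (4) + (-252) = -308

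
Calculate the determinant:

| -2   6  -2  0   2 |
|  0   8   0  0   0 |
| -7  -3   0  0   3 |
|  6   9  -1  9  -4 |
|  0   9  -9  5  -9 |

13136

Expand along row 2 (it has 4 zeros):
  + (8) · M_22   where M_22 = det([-2 -2 0 2; -7 0 0 3; 6 -1 9 -4; 0 -9 5 -9]) = 1642
det = (+1)·(8)·(1642) = 13136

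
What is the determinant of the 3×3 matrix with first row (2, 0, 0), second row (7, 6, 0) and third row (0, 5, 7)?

The matrix is lower triangular, so the determinant is the product of the diagonal entries:
det = (2) · (6) · (7) = 84

84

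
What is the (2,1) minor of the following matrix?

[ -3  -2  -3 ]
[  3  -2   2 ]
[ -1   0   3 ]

The minor is -6.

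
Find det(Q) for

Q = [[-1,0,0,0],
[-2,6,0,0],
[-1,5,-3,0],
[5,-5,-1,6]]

The determinant is 108.

Q is lower triangular, so det(Q) is the product of the diagonal entries:
det = (-1) · (6) · (-3) · (6) = 108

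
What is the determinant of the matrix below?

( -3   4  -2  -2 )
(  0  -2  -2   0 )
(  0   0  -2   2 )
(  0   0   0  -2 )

The matrix is upper triangular, so the determinant is the product of the diagonal entries:
det = (-3) · (-2) · (-2) · (-2) = 24

The determinant is 24.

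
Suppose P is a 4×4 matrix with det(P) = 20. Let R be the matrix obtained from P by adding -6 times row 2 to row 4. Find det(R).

The determinant is 20.

Adding a multiple of one row to another leaves the determinant unchanged.
det(R) = (1)·(20) = 20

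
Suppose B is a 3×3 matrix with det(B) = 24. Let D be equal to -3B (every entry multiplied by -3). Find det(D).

For a 3×3 matrix, det(-3B) = (-3)^3·det(B) = -27·det(B).
det(D) = (-27)·(24) = -648

|D| = -648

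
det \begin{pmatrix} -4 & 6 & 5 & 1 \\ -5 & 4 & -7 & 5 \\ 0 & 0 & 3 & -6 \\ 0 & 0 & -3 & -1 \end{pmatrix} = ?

The matrix is block upper-triangular with a 2×2 block and a 2×2 block on the diagonal, so its determinant equals the product of the determinants of the diagonal blocks.
det of the 2×2 block = 14
det of the 2×2 block = -21
det = (14)·(-21) = -294

-294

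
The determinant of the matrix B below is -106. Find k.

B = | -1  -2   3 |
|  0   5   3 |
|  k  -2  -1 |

k = 5

Expanding along the row containing k, det(B) is linear in k: det(B) = (-21)·k + (-1).
Set (-21)·k + (-1) = -106  ⇒  (-21)·k = -105  ⇒  k = 5.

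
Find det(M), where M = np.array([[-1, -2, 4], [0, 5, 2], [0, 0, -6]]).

30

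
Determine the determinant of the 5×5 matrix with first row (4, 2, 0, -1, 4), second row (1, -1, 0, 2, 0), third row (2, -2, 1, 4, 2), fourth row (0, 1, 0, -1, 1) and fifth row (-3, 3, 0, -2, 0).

The determinant is 8.

Expand along column 3 (it has 4 zeros):
  + (1) · M_33   where M_33 = det([4 2 -1 4; 1 -1 2 0; 0 1 -1 1; -3 3 -2 0]) = 8
det = (+1)·(1)·(8) = 8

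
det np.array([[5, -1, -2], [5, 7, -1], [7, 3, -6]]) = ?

-150

Expand along column 1:
  + 5 · |7 -1; 3 -6| = 5·(-42 − (-3)) = -195
  − 5 · |-1 -2; 3 -6| = −5·(6 − (-6)) = -60
  + 7 · |-1 -2; 7 -1| = 7·(1 − (-14)) = 105
Sum: (-195) + (-60) + (105) = -150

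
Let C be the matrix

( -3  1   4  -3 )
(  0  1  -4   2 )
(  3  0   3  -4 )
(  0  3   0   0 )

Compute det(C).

Expand along row 4 (it has 3 zeros):
  + (3) · M_42   where M_42 = det([-3 4 -3; 0 -4 2; 3 3 -4]) = -42
det = (+1)·(3)·(-42) = -126

|C| = -126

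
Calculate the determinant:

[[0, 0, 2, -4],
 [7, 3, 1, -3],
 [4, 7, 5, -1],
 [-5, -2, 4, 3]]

Expand along row 1 (it has 2 zeros):
  + (2) · M_13   where M_13 = det([7 3 -3; 4 7 -1; -5 -2 3]) = 31
  − (-4) · M_14   where M_14 = det([7 3 1; 4 7 5; -5 -2 4]) = 170
det = (+1)·(2)·(31) + (-1)·(-4)·(170) = 742

The determinant is 742.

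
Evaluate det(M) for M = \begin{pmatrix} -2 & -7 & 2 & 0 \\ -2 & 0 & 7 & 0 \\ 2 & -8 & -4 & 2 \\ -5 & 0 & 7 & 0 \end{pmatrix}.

The determinant is -294.

Expand along column 4 (it has 3 zeros):
  − (2) · M_34   where M_34 = det([-2 -7 2; -2 0 7; -5 0 7]) = 147
det = (-1)·(2)·(147) = -294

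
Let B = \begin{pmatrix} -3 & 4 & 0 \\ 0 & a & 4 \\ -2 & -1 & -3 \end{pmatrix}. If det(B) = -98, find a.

-6

Expanding along the column containing a, det(B) is linear in a: det(B) = (9)·a + (-44).
Set (9)·a + (-44) = -98  ⇒  (9)·a = -54  ⇒  a = -6.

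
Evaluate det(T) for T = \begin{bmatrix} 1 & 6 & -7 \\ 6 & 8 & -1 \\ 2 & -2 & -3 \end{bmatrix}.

266

Expand along column 1:
  + 1 · |8 -1; -2 -3| = 1·(-24 − 2) = -26
  − 6 · |6 -7; -2 -3| = −6·(-18 − 14) = 192
  + 2 · |6 -7; 8 -1| = 2·(-6 − (-56)) = 100
Sum: (-26) + (192) + (100) = 266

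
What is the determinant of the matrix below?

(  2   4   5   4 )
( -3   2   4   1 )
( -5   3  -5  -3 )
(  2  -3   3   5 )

-711

Expand along row 1:
  + (2) · M_11   where M_11 = det([2 4 1; 3 -5 -3; -3 3 5]) = -62
  − (4) · M_12   where M_12 = det([-3 4 1; -5 -5 -3; 2 3 5]) = 119
  + (5) · M_13   where M_13 = det([-3 2 1; -5 3 -3; 2 -3 5]) = 29
  − (4) · M_14   where M_14 = det([-3 2 4; -5 3 -5; 2 -3 3]) = 64
det = (+1)·(2)·(-62) + (-1)·(4)·(119) + (+1)·(5)·(29) + (-1)·(4)·(64) = -711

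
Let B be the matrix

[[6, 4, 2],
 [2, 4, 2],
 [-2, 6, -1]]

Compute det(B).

Expand along column 1:
  + 6 · |4 2; 6 -1| = 6·(-4 − 12) = -96
  − 2 · |4 2; 6 -1| = −2·(-4 − 12) = 32
  + (-2) · |4 2; 4 2| = (-2)·(8 − 8) = 0
Sum: (-96) + (32) + (0) = -64

The determinant is -64.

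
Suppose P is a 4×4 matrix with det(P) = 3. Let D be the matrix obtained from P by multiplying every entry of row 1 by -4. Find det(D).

The determinant is -12.

Scaling one row by -4 multiplies the determinant by -4.
det(D) = (-4)·(3) = -12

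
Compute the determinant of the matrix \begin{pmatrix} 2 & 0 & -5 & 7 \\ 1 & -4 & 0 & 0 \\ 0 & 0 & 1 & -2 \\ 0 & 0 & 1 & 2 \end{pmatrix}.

-32

The matrix is block upper-triangular with a 2×2 block and a 2×2 block on the diagonal, so its determinant equals the product of the determinants of the diagonal blocks.
det of the 2×2 block = -8
det of the 2×2 block = 4
det = (-8)·(4) = -32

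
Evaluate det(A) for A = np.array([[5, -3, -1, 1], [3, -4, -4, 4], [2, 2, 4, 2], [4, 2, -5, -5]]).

det(A) = -786

Expand along row 1:
  + (5) · M_11   where M_11 = det([-4 -4 4; 2 4 2; 2 -5 -5]) = -88
  − (-3) · M_12   where M_12 = det([3 -4 4; 2 4 2; 4 -5 -5]) = -206
  + (-1) · M_13   where M_13 = det([3 -4 4; 2 2 2; 4 2 -5]) = -130
  − (1) · M_14   where M_14 = det([3 -4 -4; 2 2 4; 4 2 -5]) = -142
det = (+1)·(5)·(-88) + (-1)·(-3)·(-206) + (+1)·(-1)·(-130) + (-1)·(1)·(-142) = -786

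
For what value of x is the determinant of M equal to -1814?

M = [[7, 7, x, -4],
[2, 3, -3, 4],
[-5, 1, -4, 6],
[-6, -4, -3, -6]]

Expanding along the row containing x, det(M) is linear in x: det(M) = (-58)·x + (-1350).
Set (-58)·x + (-1350) = -1814  ⇒  (-58)·x = -464  ⇒  x = 8.

x = 8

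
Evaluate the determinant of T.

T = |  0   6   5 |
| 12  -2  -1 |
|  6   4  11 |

Expand along column 1:
  − 12 · |6 5; 4 11| = −12·(66 − 20) = -552
  + 6 · |6 5; -2 -1| = 6·(-6 − (-10)) = 24
Sum: (-552) + (24) = -528

-528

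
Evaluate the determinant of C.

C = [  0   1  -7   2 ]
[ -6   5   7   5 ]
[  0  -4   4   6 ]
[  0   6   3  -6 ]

Expand along column 1 (it has 3 zeros):
  − (-6) · M_21   where M_21 = det([1 -7 2; -4 4 6; 6 3 -6]) = -198
det = (-1)·(-6)·(-198) = -1188

The determinant is -1188.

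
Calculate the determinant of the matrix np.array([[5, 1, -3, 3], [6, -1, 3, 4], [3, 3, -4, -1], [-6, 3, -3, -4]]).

Expand along row 1:
  + (5) · M_11   where M_11 = det([-1 3 4; 3 -4 -1; 3 -3 -4]) = 26
  − (1) · M_12   where M_12 = det([6 3 4; 3 -4 -1; -6 -3 -4]) = 0
  + (-3) · M_13   where M_13 = det([6 -1 4; 3 3 -1; -6 3 -4]) = 36
  − (3) · M_14   where M_14 = det([6 -1 3; 3 3 -4; -6 3 -3]) = 66
det = (+1)·(5)·(26) + (-1)·(1)·(0) + (+1)·(-3)·(36) + (-1)·(3)·(66) = -176

The determinant is -176.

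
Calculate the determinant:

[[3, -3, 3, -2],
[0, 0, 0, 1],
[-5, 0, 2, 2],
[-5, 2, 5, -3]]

-87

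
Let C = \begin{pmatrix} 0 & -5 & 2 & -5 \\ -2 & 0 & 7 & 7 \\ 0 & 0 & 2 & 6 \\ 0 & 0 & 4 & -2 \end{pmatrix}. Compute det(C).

The determinant is 280.

C is block upper-triangular with a 2×2 block and a 2×2 block on the diagonal, so its determinant equals the product of the determinants of the diagonal blocks.
det of the 2×2 block = -10
det of the 2×2 block = -28
det = (-10)·(-28) = 280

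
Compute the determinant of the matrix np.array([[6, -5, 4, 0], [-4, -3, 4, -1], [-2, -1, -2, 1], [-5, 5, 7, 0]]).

588

Expand along column 4 (it has 2 zeros):
  + (-1) · M_24   where M_24 = det([6 -5 4; -2 -1 -2; -5 5 7]) = -162
  − (1) · M_34   where M_34 = det([6 -5 4; -4 -3 4; -5 5 7]) = -426
det = (+1)·(-1)·(-162) + (-1)·(1)·(-426) = 588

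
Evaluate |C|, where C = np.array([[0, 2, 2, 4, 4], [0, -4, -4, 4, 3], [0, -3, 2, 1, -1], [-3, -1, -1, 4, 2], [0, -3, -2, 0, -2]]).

|C| = 438

Expand along column 1 (it has 4 zeros):
  − (-3) · M_41   where M_41 = det([2 2 4 4; -4 -4 4 3; -3 2 1 -1; -3 -2 0 -2]) = 146
det = (-1)·(-3)·(146) = 438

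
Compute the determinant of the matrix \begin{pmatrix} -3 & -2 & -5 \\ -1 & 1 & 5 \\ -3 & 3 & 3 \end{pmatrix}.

Expand along row 1:
  + (-3) · |1 5; 3 3| = (-3)·(3 − 15) = 36
  − (-2) · |-1 5; -3 3| = −(-2)·(-3 − (-15)) = 24
  + (-5) · |-1 1; -3 3| = (-5)·(-3 − (-3)) = 0
Sum: (36) + (24) + (0) = 60

The determinant is 60.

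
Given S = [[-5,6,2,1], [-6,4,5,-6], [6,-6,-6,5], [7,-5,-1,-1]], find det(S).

Expand along row 1:
  + (-5) · M_11   where M_11 = det([4 5 -6; -6 -6 5; -5 -1 -1]) = 33
  − (6) · M_12   where M_12 = det([-6 5 -6; 6 -6 5; 7 -1 -1]) = -77
  + (2) · M_13   where M_13 = det([-6 4 -6; 6 -6 5; 7 -5 -1]) = -94
  − (1) · M_14   where M_14 = det([-6 4 5; 6 -6 -6; 7 -5 -1]) = 60
det = (+1)·(-5)·(33) + (-1)·(6)·(-77) + (+1)·(2)·(-94) + (-1)·(1)·(60) = 49

49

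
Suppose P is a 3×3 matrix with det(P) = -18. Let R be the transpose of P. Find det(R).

-18

det(Pᵀ) = det(P).
det(R) = (1)·(-18) = -18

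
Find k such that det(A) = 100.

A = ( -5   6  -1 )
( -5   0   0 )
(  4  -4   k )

Expanding along the row containing k, det(A) is linear in k: det(A) = (30)·k + (-20).
Set (30)·k + (-20) = 100  ⇒  (30)·k = 120  ⇒  k = 4.

4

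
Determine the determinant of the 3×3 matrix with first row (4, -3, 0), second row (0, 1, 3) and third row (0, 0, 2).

The matrix is upper triangular, so the determinant is the product of the diagonal entries:
det = (4) · (1) · (2) = 8

8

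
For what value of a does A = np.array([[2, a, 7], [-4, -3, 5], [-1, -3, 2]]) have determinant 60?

Expanding along the column containing a, det(A) is linear in a: det(A) = (3)·a + (81).
Set (3)·a + (81) = 60  ⇒  (3)·a = -21  ⇒  a = -7.

-7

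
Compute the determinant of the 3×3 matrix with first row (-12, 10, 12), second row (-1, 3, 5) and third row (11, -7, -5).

-52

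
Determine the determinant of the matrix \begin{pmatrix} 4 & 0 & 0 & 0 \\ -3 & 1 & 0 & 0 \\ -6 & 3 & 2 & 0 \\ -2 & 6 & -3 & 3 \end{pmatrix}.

The matrix is lower triangular, so the determinant is the product of the diagonal entries:
det = (4) · (1) · (2) · (3) = 24

24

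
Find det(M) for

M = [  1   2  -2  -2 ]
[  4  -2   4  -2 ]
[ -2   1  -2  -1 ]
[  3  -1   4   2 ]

-32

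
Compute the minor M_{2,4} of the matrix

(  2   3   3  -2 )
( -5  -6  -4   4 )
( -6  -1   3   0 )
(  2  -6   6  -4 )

264

Delete row 2 and column 4; the remaining 3×3 submatrix is [2 3 3; -6 -1 3; 2 -6 6].
Its determinant is 264.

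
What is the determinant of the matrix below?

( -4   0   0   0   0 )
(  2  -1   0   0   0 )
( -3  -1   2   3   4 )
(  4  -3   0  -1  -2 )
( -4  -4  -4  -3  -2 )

The matrix is block lower-triangular with a 2×2 block and a 3×3 block on the diagonal, so its determinant equals the product of the determinants of the diagonal blocks.
det of the 2×2 block = 4
det of the 3×3 block = 0
det = (4)·(0) = 0

The determinant is 0.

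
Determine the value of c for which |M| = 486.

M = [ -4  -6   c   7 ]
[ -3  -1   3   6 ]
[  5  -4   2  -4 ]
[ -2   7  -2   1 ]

c = 9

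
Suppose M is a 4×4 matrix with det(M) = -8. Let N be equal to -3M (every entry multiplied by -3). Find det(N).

For a 4×4 matrix, det(-3M) = (-3)^4·det(M) = 81·det(M).
det(N) = (81)·(-8) = -648

-648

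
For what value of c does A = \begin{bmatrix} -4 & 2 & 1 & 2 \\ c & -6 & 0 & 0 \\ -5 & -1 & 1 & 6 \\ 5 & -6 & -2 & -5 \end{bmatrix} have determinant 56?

c = -2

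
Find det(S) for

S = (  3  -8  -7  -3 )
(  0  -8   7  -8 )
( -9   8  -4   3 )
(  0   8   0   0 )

Expand along row 4 (it has 3 zeros):
  + (8) · M_42   where M_42 = det([3 -7 -3; 0 7 -8; -9 -4 3]) = -726
det = (+1)·(8)·(-726) = -5808

det(S) = -5808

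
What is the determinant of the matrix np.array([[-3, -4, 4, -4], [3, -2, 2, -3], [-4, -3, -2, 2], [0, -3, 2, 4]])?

The determinant is -592.

Expand along row 4 (it has 1 zero):
  + (-3) · M_42   where M_42 = det([-3 4 -4; 3 2 -3; -4 -2 2]) = 22
  − (2) · M_43   where M_43 = det([-3 -4 -4; 3 -2 -3; -4 -3 2]) = 83
  + (4) · M_44   where M_44 = det([-3 -4 4; 3 -2 2; -4 -3 -2]) = -90
det = (+1)·(-3)·(22) + (-1)·(2)·(83) + (+1)·(4)·(-90) = -592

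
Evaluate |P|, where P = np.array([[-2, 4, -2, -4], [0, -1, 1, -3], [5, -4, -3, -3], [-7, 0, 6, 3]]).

The determinant is -298.

Expand along row 2 (it has 1 zero):
  + (-1) · M_22   where M_22 = det([-2 -2 -4; 5 -3 -3; -7 6 3]) = -66
  − (1) · M_23   where M_23 = det([-2 4 -4; 5 -4 -3; -7 0 3]) = 160
  + (-3) · M_24   where M_24 = det([-2 4 -2; 5 -4 -3; -7 0 6]) = 68
det = (+1)·(-1)·(-66) + (-1)·(1)·(160) + (+1)·(-3)·(68) = -298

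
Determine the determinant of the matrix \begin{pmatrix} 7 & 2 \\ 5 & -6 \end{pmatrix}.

-52

det = 7·(-6) − 2·5 = -42 − 10 = -52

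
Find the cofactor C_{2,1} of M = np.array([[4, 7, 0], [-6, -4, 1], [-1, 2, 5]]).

Delete row 2 and column 1; the remaining 2×2 submatrix is [7 0; 2 5].
Its determinant is 7·5 − 0·2 = 35.
The cofactor carries sign (−1)^(2+1) = −1, so C_{2,1} = −(35) = -35.

-35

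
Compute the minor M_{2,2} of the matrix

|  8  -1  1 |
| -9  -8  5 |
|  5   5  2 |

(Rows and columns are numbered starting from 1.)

Delete row 2 and column 2; the remaining 2×2 submatrix is [8 1; 5 2].
Its determinant is 8·2 − 1·5 = 11.

11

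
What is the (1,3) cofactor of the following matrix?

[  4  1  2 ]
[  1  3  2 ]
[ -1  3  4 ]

6

Delete row 1 and column 3; the remaining 2×2 submatrix is [1 3; -1 3].
Its determinant is 1·3 − 3·(-1) = 6.
The cofactor carries sign (−1)^(1+3) = +1, so C_{1,3} = +(6) = 6.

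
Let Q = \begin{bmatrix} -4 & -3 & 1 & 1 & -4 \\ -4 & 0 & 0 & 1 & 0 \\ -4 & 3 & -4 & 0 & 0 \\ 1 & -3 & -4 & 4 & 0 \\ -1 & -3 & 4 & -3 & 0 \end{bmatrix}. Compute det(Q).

Expand along column 5 (it has 4 zeros):
  + (-4) · M_15   where M_15 = det([-4 0 0 1; -4 3 -4 0; 1 -3 -4 4; -1 -3 4 -3]) = -408
det = (+1)·(-4)·(-408) = 1632

The determinant is 1632.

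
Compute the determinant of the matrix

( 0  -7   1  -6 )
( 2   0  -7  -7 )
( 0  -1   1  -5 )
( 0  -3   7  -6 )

340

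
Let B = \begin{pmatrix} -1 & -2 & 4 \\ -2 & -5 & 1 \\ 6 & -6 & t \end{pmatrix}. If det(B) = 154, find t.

t = 4

Expanding along the row containing t, det(B) is linear in t: det(B) = (1)·t + (150).
Set (1)·t + (150) = 154  ⇒  (1)·t = 4  ⇒  t = 4.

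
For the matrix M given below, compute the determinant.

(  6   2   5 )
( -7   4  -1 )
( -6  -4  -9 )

The determinant is -94.

Expand along row 1:
  + 6 · |4 -1; -4 -9| = 6·(-36 − 4) = -240
  − 2 · |-7 -1; -6 -9| = −2·(63 − 6) = -114
  + 5 · |-7 4; -6 -4| = 5·(28 − (-24)) = 260
Sum: (-240) + (-114) + (260) = -94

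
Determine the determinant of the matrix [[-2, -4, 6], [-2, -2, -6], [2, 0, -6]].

96

Expand along row 3:
  + 2 · |-4 6; -2 -6| = 2·(24 − (-12)) = 72
  + (-6) · |-2 -4; -2 -2| = (-6)·(4 − 8) = 24
Sum: (72) + (24) = 96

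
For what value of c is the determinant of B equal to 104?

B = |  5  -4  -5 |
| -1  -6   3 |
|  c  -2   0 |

Expanding along the row containing c, det(B) is linear in c: det(B) = (-42)·c + (20).
Set (-42)·c + (20) = 104  ⇒  (-42)·c = 84  ⇒  c = -2.

c = -2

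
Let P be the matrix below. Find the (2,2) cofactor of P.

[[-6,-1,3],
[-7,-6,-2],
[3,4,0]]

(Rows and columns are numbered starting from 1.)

-9

Delete row 2 and column 2; the remaining 2×2 submatrix is [-6 3; 3 0].
Its determinant is (-6)·0 − 3·3 = -9.
The cofactor carries sign (−1)^(2+2) = +1, so C_{2,2} = +(-9) = -9.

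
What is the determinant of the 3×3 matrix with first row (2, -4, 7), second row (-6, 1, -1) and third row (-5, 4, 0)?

-145

Expand along row 3:
  + (-5) · |-4 7; 1 -1| = (-5)·(4 − 7) = 15
  − 4 · |2 7; -6 -1| = −4·(-2 − (-42)) = -160
Sum: (15) + (-160) = -145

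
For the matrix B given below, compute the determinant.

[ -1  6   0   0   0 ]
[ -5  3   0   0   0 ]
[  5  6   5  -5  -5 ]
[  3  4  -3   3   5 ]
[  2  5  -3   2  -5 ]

270

B is block lower-triangular with a 2×2 block and a 3×3 block on the diagonal, so its determinant equals the product of the determinants of the diagonal blocks.
det of the 2×2 block = 27
det of the 3×3 block = 10
det = (27)·(10) = 270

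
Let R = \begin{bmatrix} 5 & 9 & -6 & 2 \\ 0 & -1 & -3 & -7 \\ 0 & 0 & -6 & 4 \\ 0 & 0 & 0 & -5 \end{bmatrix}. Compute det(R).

R is upper triangular, so det(R) is the product of the diagonal entries:
det = (5) · (-1) · (-6) · (-5) = -150

|R| = -150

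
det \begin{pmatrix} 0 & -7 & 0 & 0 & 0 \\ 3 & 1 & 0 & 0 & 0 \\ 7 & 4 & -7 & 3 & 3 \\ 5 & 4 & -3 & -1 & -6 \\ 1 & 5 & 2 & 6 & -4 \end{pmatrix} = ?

The matrix is block lower-triangular with a 2×2 block and a 3×3 block on the diagonal, so its determinant equals the product of the determinants of the diagonal blocks.
det of the 2×2 block = 21
det of the 3×3 block = -400
det = (21)·(-400) = -8400

-8400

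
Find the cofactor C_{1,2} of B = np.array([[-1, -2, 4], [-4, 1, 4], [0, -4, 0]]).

Delete row 1 and column 2; the remaining 2×2 submatrix is [-4 4; 0 0].
Its determinant is (-4)·0 − 4·0 = 0.
The cofactor carries sign (−1)^(1+2) = −1, so C_{1,2} = −(0) = 0.

The cofactor is 0.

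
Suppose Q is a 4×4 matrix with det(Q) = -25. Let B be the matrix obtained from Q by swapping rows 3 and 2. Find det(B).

Swapping two rows multiplies the determinant by −1.
det(B) = (-1)·(-25) = 25

25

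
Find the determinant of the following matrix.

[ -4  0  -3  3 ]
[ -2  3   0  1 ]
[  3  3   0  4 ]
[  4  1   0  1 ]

Expand along column 3 (it has 3 zeros):
  + (-3) · M_13   where M_13 = det([-2 3 1; 3 3 4; 4 1 1]) = 32
det = (+1)·(-3)·(32) = -96

-96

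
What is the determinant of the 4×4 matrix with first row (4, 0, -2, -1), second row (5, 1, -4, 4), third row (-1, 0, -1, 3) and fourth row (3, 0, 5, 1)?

Expand along column 2 (it has 3 zeros):
  + (1) · M_22   where M_22 = det([4 -2 -1; -1 -1 3; 3 5 1]) = -82
det = (+1)·(1)·(-82) = -82

The determinant is -82.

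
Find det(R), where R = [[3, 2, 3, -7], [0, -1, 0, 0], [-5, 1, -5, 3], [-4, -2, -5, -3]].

Expand along row 2 (it has 3 zeros):
  + (-1) · M_22   where M_22 = det([3 3 -7; -5 -5 3; -4 -5 -3]) = -26
det = (+1)·(-1)·(-26) = 26

26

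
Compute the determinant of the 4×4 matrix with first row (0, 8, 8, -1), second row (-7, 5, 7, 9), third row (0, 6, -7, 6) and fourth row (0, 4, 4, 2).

-1820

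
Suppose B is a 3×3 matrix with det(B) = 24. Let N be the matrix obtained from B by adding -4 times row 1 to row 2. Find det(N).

Adding a multiple of one row to another leaves the determinant unchanged.
det(N) = (1)·(24) = 24

|N| = 24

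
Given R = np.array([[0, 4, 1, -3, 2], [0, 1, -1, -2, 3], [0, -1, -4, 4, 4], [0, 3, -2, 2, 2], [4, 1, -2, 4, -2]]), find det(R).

|R| = 280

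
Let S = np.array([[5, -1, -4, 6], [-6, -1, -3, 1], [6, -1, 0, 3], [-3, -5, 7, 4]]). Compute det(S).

Expand along row 3 (it has 1 zero):
  + (6) · M_31   where M_31 = det([-1 -4 6; -1 -3 1; -5 7 4]) = -109
  − (-1) · M_32   where M_32 = det([5 -4 6; -6 -3 1; -3 7 4]) = -485
  − (3) · M_34   where M_34 = det([5 -1 -4; -6 -1 -3; -3 -5 7]) = -269
det = (+1)·(6)·(-109) + (-1)·(-1)·(-485) + (-1)·(3)·(-269) = -332

-332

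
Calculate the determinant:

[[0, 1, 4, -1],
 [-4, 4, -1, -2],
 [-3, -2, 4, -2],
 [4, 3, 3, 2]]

The determinant is 121.

Expand along row 1 (it has 1 zero):
  − (1) · M_12   where M_12 = det([-4 -1 -2; -3 4 -2; 4 3 2]) = -4
  + (4) · M_13   where M_13 = det([-4 4 -2; -3 -2 -2; 4 3 2]) = -14
  − (-1) · M_14   where M_14 = det([-4 4 -1; -3 -2 4; 4 3 3]) = 173
det = (-1)·(1)·(-4) + (+1)·(4)·(-14) + (-1)·(-1)·(173) = 121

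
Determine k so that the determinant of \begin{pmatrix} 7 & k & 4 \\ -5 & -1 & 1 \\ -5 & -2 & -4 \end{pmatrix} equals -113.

7

Expanding along the row containing k, det(A) is linear in k: det(A) = (-25)·k + (62).
Set (-25)·k + (62) = -113  ⇒  (-25)·k = -175  ⇒  k = 7.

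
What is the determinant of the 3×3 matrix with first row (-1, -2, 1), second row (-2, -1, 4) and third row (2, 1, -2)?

Expand along row 1:
  + (-1) · |-1 4; 1 -2| = (-1)·(2 − 4) = 2
  − (-2) · |-2 4; 2 -2| = −(-2)·(4 − 8) = -8
  + 1 · |-2 -1; 2 1| = 1·(-2 − (-2)) = 0
Sum: (2) + (-8) + (0) = -6

-6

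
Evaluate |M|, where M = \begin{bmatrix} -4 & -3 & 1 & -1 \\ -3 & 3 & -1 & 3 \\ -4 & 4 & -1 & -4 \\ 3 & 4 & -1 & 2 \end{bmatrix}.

The determinant is -56.

Expand along row 1:
  + (-4) · M_11   where M_11 = det([3 -1 3; 4 -1 -4; 4 -1 2]) = 6
  − (-3) · M_12   where M_12 = det([-3 -1 3; -4 -1 -4; 3 -1 2]) = 43
  + (1) · M_13   where M_13 = det([-3 3 3; -4 4 -4; 3 4 2]) = -168
  − (-1) · M_14   where M_14 = det([-3 3 -1; -4 4 -1; 3 4 -1]) = 7
det = (+1)·(-4)·(6) + (-1)·(-3)·(43) + (+1)·(1)·(-168) + (-1)·(-1)·(7) = -56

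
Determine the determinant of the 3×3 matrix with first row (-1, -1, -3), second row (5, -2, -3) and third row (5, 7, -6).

-183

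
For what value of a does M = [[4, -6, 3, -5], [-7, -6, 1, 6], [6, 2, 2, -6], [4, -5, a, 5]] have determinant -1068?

a = 2

Expanding along the row containing a, det(M) is linear in a: det(M) = (-22)·a + (-1024).
Set (-22)·a + (-1024) = -1068  ⇒  (-22)·a = -44  ⇒  a = 2.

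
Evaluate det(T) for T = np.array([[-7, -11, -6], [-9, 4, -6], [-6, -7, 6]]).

|T| = -1386

Expand along column 1:
  + (-7) · |4 -6; -7 6| = (-7)·(24 − 42) = 126
  − (-9) · |-11 -6; -7 6| = −(-9)·(-66 − 42) = -972
  + (-6) · |-11 -6; 4 -6| = (-6)·(66 − (-24)) = -540
Sum: (126) + (-972) + (-540) = -1386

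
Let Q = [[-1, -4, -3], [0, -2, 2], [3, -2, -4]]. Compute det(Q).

|Q| = -54

Expand along column 1:
  + (-1) · |-2 2; -2 -4| = (-1)·(8 − (-4)) = -12
  + 3 · |-4 -3; -2 2| = 3·(-8 − 6) = -42
Sum: (-12) + (-42) = -54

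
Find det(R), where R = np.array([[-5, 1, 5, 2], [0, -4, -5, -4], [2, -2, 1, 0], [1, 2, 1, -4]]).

Expand along row 2 (it has 1 zero):
  + (-4) · M_22   where M_22 = det([-5 5 2; 2 1 0; 1 1 -4]) = 62
  − (-5) · M_23   where M_23 = det([-5 1 2; 2 -2 0; 1 2 -4]) = -20
  + (-4) · M_24   where M_24 = det([-5 1 5; 2 -2 1; 1 2 1]) = 49
det = (+1)·(-4)·(62) + (-1)·(-5)·(-20) + (+1)·(-4)·(49) = -544

The determinant is -544.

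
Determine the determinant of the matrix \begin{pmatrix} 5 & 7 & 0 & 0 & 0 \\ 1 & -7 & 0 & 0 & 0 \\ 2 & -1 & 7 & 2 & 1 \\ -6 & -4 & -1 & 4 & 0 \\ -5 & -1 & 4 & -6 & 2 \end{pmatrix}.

The matrix is block lower-triangular with a 2×2 block and a 3×3 block on the diagonal, so its determinant equals the product of the determinants of the diagonal blocks.
det of the 2×2 block = -42
det of the 3×3 block = 50
det = (-42)·(50) = -2100

The determinant is -2100.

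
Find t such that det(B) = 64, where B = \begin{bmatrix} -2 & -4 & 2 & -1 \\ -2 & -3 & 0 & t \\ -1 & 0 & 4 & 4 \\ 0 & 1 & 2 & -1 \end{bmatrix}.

t = -8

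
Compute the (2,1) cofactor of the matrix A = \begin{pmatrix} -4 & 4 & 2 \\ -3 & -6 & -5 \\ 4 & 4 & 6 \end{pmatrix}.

Delete row 2 and column 1; the remaining 2×2 submatrix is [4 2; 4 6].
Its determinant is 4·6 − 2·4 = 16.
The cofactor carries sign (−1)^(2+1) = −1, so C_{2,1} = −(16) = -16.

The cofactor is -16.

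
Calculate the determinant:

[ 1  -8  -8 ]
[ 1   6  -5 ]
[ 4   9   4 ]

The determinant is 381.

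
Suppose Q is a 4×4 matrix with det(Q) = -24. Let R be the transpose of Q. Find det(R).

det(Qᵀ) = det(Q).
det(R) = (1)·(-24) = -24

-24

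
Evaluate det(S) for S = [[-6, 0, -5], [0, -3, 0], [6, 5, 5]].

0

Expand along row 2:
  + (-3) · |-6 -5; 6 5| = (-3)·(-30 − (-30)) = 0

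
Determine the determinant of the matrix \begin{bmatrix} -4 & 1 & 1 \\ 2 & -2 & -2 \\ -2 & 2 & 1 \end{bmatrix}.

The determinant is -6.

Expand along row 1:
  + (-4) · |-2 -2; 2 1| = (-4)·(-2 − (-4)) = -8
  − 1 · |2 -2; -2 1| = −1·(2 − 4) = 2
  + 1 · |2 -2; -2 2| = 1·(4 − 4) = 0
Sum: (-8) + (2) + (0) = -6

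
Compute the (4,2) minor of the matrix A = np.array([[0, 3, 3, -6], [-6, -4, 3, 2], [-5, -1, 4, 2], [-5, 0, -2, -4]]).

60

Delete row 4 and column 2; the remaining 3×3 submatrix is [0 3 -6; -6 3 2; -5 4 2].
Its determinant is 60.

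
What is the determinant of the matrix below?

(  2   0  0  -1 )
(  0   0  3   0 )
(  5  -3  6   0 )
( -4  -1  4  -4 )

The determinant is -123.

Expand along row 2 (it has 3 zeros):
  − (3) · M_23   where M_23 = det([2 0 -1; 5 -3 0; -4 -1 -4]) = 41
det = (-1)·(3)·(41) = -123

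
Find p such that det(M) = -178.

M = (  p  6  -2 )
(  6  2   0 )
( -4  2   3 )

Expanding along the column containing p, det(M) is linear in p: det(M) = (6)·p + (-148).
Set (6)·p + (-148) = -178  ⇒  (6)·p = -30  ⇒  p = -5.

-5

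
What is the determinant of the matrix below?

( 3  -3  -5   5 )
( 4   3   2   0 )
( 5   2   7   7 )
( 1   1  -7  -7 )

-72

Expand along row 2 (it has 1 zero):
  − (4) · M_21   where M_21 = det([-3 -5 5; 2 7 7; 1 -7 -7]) = -210
  + (3) · M_22   where M_22 = det([3 -5 5; 5 7 7; 1 -7 -7]) = -420
  − (2) · M_23   where M_23 = det([3 -3 5; 5 2 7; 1 1 -7]) = -174
det = (-1)·(4)·(-210) + (+1)·(3)·(-420) + (-1)·(2)·(-174) = -72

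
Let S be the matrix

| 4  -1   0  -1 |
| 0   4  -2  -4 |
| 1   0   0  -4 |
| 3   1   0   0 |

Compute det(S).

Expand along column 3 (it has 3 zeros):
  − (-2) · M_23   where M_23 = det([4 -1 -1; 1 0 -4; 3 1 0]) = 27
det = (-1)·(-2)·(27) = 54

det(S) = 54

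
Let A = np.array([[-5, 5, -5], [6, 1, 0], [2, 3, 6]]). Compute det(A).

-290

Expand along column 3:
  + (-5) · |6 1; 2 3| = (-5)·(18 − 2) = -80
  + 6 · |-5 5; 6 1| = 6·(-5 − 30) = -210
Sum: (-80) + (-210) = -290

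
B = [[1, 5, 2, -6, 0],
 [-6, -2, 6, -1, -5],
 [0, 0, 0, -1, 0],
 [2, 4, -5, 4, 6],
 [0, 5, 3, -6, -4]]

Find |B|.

det(B) = 477

Expand along row 3 (it has 4 zeros):
  − (-1) · M_34   where M_34 = det([1 5 2 0; -6 -2 6 -5; 2 4 -5 6; 0 5 3 -4]) = 477
det = (-1)·(-1)·(477) = 477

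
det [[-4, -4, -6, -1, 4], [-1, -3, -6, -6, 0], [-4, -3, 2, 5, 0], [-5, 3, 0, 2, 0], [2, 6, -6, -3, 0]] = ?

Expand along column 5 (it has 4 zeros):
  + (4) · M_15   where M_15 = det([-1 -3 -6 -6; -4 -3 2 5; -5 3 0 2; 2 6 -6 -3]) = 1242
det = (+1)·(4)·(1242) = 4968

The determinant is 4968.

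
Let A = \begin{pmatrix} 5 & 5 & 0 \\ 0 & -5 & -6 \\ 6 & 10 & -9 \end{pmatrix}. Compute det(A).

The determinant is 345.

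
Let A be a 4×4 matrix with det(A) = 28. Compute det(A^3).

det(A^3) = (det A)^3 = (28)^3 = 21952

21952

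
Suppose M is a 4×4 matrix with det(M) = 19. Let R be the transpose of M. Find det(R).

det(R) = 19

det(Mᵀ) = det(M).
det(R) = (1)·(19) = 19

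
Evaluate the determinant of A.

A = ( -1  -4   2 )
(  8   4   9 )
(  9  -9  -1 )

Expand along row 1:
  + (-1) · |4 9; -9 -1| = (-1)·(-4 − (-81)) = -77
  − (-4) · |8 9; 9 -1| = −(-4)·(-8 − 81) = -356
  + 2 · |8 4; 9 -9| = 2·(-72 − 36) = -216
Sum: (-77) + (-356) + (-216) = -649

-649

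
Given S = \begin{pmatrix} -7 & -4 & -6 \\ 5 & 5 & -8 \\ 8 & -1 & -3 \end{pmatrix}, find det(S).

The determinant is 627.

Expand along column 1:
  + (-7) · |5 -8; -1 -3| = (-7)·(-15 − 8) = 161
  − 5 · |-4 -6; -1 -3| = −5·(12 − 6) = -30
  + 8 · |-4 -6; 5 -8| = 8·(32 − (-30)) = 496
Sum: (161) + (-30) + (496) = 627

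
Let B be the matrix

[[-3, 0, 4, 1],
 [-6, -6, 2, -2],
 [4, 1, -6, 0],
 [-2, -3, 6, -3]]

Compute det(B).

-26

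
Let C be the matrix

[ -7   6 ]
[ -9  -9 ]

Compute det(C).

det(C) = (-7)·(-9) − 6·(-9) = 63 − (-54) = 117

det(C) = 117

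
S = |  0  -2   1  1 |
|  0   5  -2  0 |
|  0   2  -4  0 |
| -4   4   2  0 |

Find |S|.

det(S) = -64

Expand along column 1 (it has 3 zeros):
  − (-4) · M_41   where M_41 = det([-2 1 1; 5 -2 0; 2 -4 0]) = -16
det = (-1)·(-4)·(-16) = -64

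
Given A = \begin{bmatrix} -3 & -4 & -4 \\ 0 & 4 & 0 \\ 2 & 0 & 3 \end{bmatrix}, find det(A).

Expand along row 2:
  + 4 · |-3 -4; 2 3| = 4·(-9 − (-8)) = -4

The determinant is -4.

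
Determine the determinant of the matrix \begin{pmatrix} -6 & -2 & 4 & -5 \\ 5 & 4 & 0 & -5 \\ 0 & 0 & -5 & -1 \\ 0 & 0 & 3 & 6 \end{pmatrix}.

The determinant is 378.

The matrix is block upper-triangular with a 2×2 block and a 2×2 block on the diagonal, so its determinant equals the product of the determinants of the diagonal blocks.
det of the 2×2 block = -14
det of the 2×2 block = -27
det = (-14)·(-27) = 378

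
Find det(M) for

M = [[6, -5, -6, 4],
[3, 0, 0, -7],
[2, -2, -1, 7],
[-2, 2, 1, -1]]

Expand along row 2 (it has 2 zeros):
  − (3) · M_21   where M_21 = det([-5 -6 4; -2 -1 7; 2 1 -1]) = -42
  + (-7) · M_24   where M_24 = det([6 -5 -6; 2 -2 -1; -2 2 1]) = 0
det = (-1)·(3)·(-42) + (+1)·(-7)·(0) = 126

|M| = 126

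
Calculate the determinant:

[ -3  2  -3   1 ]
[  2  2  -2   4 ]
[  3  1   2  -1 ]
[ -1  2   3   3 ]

Expand along row 1:
  + (-3) · M_11   where M_11 = det([2 -2 4; 1 2 -1; 2 3 3]) = 24
  − (2) · M_12   where M_12 = det([2 -2 4; 3 2 -1; -1 3 3]) = 78
  + (-3) · M_13   where M_13 = det([2 2 4; 3 1 -1; -1 2 3]) = 22
  − (1) · M_14   where M_14 = det([2 2 -2; 3 1 2; -1 2 3]) = -38
det = (+1)·(-3)·(24) + (-1)·(2)·(78) + (+1)·(-3)·(22) + (-1)·(1)·(-38) = -256

The determinant is -256.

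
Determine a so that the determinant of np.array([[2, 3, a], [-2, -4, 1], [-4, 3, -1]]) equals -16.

Expanding along the row containing a, det(M) is linear in a: det(M) = (-22)·a + (-16).
Set (-22)·a + (-16) = -16  ⇒  (-22)·a = 0  ⇒  a = 0.

a = 0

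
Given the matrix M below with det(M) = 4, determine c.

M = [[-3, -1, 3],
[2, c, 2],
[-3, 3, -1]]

Expanding along the column containing c, det(M) is linear in c: det(M) = (12)·c + (40).
Set (12)·c + (40) = 4  ⇒  (12)·c = -36  ⇒  c = -3.

-3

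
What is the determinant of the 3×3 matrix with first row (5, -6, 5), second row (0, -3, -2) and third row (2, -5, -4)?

Expand along row 2:
  + (-3) · |5 5; 2 -4| = (-3)·(-20 − 10) = 90
  − (-2) · |5 -6; 2 -5| = −(-2)·(-25 − (-12)) = -26
Sum: (90) + (-26) = 64

The determinant is 64.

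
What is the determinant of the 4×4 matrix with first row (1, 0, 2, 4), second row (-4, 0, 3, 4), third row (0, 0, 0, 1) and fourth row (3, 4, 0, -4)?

Expand along row 3 (it has 3 zeros):
  − (1) · M_34   where M_34 = det([1 0 2; -4 0 3; 3 4 0]) = -44
det = (-1)·(1)·(-44) = 44

44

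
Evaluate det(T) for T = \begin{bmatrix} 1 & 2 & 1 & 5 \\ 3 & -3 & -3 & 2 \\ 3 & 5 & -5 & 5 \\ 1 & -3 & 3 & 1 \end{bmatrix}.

The determinant is -198.

Expand along row 1:
  + (1) · M_11   where M_11 = det([-3 -3 2; 5 -5 5; -3 3 1]) = 120
  − (2) · M_12   where M_12 = det([3 -3 2; 3 -5 5; 1 3 1]) = -38
  + (1) · M_13   where M_13 = det([3 -3 2; 3 5 5; 1 -3 1]) = 26
  − (5) · M_14   where M_14 = det([3 -3 -3; 3 5 -5; 1 -3 3]) = 84
det = (+1)·(1)·(120) + (-1)·(2)·(-38) + (+1)·(1)·(26) + (-1)·(5)·(84) = -198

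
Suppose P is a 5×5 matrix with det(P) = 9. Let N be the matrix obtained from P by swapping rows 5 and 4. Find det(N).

Swapping two rows multiplies the determinant by −1.
det(N) = (-1)·(9) = -9

The determinant is -9.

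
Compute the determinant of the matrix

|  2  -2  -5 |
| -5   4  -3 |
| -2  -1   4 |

-91

Expand along row 1:
  + 2 · |4 -3; -1 4| = 2·(16 − 3) = 26
  − (-2) · |-5 -3; -2 4| = −(-2)·(-20 − 6) = -52
  + (-5) · |-5 4; -2 -1| = (-5)·(5 − (-8)) = -65
Sum: (26) + (-52) + (-65) = -91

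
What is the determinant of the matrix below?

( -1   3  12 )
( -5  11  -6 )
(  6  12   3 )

Expand along row 1:
  + (-1) · |11 -6; 12 3| = (-1)·(33 − (-72)) = -105
  − 3 · |-5 -6; 6 3| = −3·(-15 − (-36)) = -63
  + 12 · |-5 11; 6 12| = 12·(-60 − 66) = -1512
Sum: (-105) + (-63) + (-1512) = -1680

-1680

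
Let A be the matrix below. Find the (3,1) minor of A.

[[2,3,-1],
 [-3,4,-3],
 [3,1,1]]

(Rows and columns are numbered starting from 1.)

-5

Delete row 3 and column 1; the remaining 2×2 submatrix is [3 -1; 4 -3].
Its determinant is 3·(-3) − (-1)·4 = -5.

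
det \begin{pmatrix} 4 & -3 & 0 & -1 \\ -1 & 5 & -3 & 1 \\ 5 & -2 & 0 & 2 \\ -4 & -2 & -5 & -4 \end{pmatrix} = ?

Expand along column 3 (it has 2 zeros):
  − (-3) · M_23   where M_23 = det([4 -3 -1; 5 -2 2; -4 -2 -4]) = 30
  − (-5) · M_43   where M_43 = det([4 -3 -1; -1 5 1; 5 -2 2]) = 50
det = (-1)·(-3)·(30) + (-1)·(-5)·(50) = 340

340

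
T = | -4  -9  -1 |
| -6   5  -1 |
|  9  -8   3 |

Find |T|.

The determinant is -112.

Expand along row 1:
  + (-4) · |5 -1; -8 3| = (-4)·(15 − 8) = -28
  − (-9) · |-6 -1; 9 3| = −(-9)·(-18 − (-9)) = -81
  + (-1) · |-6 5; 9 -8| = (-1)·(48 − 45) = -3
Sum: (-28) + (-81) + (-3) = -112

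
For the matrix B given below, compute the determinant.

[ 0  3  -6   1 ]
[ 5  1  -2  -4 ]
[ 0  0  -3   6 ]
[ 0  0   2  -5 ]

|B| = -45

B is block upper-triangular with a 2×2 block and a 2×2 block on the diagonal, so its determinant equals the product of the determinants of the diagonal blocks.
det of the 2×2 block = -15
det of the 2×2 block = 3
det = (-15)·(3) = -45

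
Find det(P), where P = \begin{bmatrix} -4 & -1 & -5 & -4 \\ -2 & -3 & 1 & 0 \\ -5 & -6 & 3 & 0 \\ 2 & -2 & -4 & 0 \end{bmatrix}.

|P| = 16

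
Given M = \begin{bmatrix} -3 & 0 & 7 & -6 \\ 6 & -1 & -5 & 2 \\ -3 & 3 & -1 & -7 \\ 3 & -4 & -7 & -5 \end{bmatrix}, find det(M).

Expand along row 1 (it has 1 zero):
  + (-3) · M_11   where M_11 = det([-1 -5 2; 3 -1 -7; -4 -7 -5]) = -221
  + (7) · M_13   where M_13 = det([6 -1 2; -3 3 -7; 3 -4 -5]) = -216
  − (-6) · M_14   where M_14 = det([6 -1 -5; -3 3 -1; 3 -4 -7]) = -141
det = (+1)·(-3)·(-221) + (+1)·(7)·(-216) + (-1)·(-6)·(-141) = -1695

The determinant is -1695.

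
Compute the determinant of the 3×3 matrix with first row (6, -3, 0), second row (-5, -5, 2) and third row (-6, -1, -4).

Expand along column 3:
  − 2 · |6 -3; -6 -1| = −2·(-6 − 18) = 48
  + (-4) · |6 -3; -5 -5| = (-4)·(-30 − 15) = 180
Sum: (48) + (180) = 228

The determinant is 228.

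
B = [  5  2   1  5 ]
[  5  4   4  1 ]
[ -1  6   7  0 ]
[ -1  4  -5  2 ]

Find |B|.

Expand along row 3 (it has 1 zero):
  + (-1) · M_31   where M_31 = det([2 1 5; 4 4 1; 4 -5 2]) = -158
  − (6) · M_32   where M_32 = det([5 1 5; 5 4 1; -1 -5 2]) = -51
  + (7) · M_33   where M_33 = det([5 2 5; 5 4 1; -1 4 2]) = 118
det = (+1)·(-1)·(-158) + (-1)·(6)·(-51) + (+1)·(7)·(118) = 1290

1290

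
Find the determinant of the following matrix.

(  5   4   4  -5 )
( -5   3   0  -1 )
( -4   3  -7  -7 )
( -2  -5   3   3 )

1794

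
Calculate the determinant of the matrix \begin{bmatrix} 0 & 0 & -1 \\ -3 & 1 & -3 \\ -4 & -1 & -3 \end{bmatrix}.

Expand along row 1:
  + (-1) · |-3 1; -4 -1| = (-1)·(3 − (-4)) = -7

-7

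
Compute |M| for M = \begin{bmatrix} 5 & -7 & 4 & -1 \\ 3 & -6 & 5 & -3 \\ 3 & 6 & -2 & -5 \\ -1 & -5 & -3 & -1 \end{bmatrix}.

det(M) = 1172

Expand along row 1:
  + (5) · M_11   where M_11 = det([-6 5 -3; 6 -2 -5; -5 -3 -1]) = 317
  − (-7) · M_12   where M_12 = det([3 5 -3; 3 -2 -5; -1 -3 -1]) = 34
  + (4) · M_13   where M_13 = det([3 -6 -3; 3 6 -5; -1 -5 -1]) = -114
  − (-1) · M_14   where M_14 = det([3 -6 5; 3 6 -2; -1 -5 -3]) = -195
det = (+1)·(5)·(317) + (-1)·(-7)·(34) + (+1)·(4)·(-114) + (-1)·(-1)·(-195) = 1172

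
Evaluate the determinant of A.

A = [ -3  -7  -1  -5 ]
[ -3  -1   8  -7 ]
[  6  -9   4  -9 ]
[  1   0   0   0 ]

Expand along row 4 (it has 3 zeros):
  − (1) · M_41   where M_41 = det([-7 -1 -5; -1 8 -7; -9 4 -9]) = -86
det = (-1)·(1)·(-86) = 86

det(A) = 86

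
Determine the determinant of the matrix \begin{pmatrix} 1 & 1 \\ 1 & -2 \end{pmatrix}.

-3

det = 1·(-2) − 1·1 = -2 − 1 = -3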